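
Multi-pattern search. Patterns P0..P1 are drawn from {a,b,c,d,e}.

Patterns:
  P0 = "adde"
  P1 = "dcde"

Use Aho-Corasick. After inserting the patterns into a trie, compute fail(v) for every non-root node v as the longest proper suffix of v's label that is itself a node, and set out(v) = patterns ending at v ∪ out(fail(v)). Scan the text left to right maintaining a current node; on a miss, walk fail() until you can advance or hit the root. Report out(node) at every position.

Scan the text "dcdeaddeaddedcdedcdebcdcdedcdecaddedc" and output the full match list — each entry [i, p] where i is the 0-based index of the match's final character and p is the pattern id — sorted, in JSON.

Build automaton:
Trie nodes:
  0='ε' goto a→1 d→5
  1='a' goto d→2
  2='ad' goto d→3
  3='add' goto e→4
  4='adde' goto ·  [P0 ends]
  5='d' goto c→6
  6='dc' goto d→7
  7='dcd' goto e→8
  8='dcde' goto ·  [P1 ends]

BFS fail/out derivation:
  fail(1) 'a': from fail(0)=0 chase 'a': 0 ⇒ 0;  out=∅∪out(0)=∅
  fail(5) 'd': from fail(0)=0 chase 'd': 0 ⇒ 0;  out=∅∪out(0)=∅
  fail(2) 'ad': from fail(1)=0 chase 'd': 0 ⇒ 5;  out=∅∪out(5)=∅
  fail(6) 'dc': from fail(5)=0 chase 'c': 0 ⇒ 0;  out=∅∪out(0)=∅
  fail(3) 'add': from fail(2)=5 chase 'd': 5→0 ⇒ 5;  out=∅∪out(5)=∅
  fail(7) 'dcd': from fail(6)=0 chase 'd': 0 ⇒ 5;  out=∅∪out(5)=∅
  fail(4) 'adde': from fail(3)=5 chase 'e': 5→0 ⇒ 0;  out={0}∪out(0)={0}
  fail(8) 'dcde': from fail(7)=5 chase 'e': 5→0 ⇒ 0;  out={1}∪out(0)={1}

Scan:
pos 0 'd': at 5
pos 1 'c': at 6
pos 2 'd': at 7
pos 3 'e': at 8  ** P1@[0:3]
pos 4 'a': at 1 (fail-walked)
pos 5 'd': at 2
pos 6 'd': at 3
pos 7 'e': at 4  ** P0@[4:7]
pos 8 'a': at 1 (fail-walked)
pos 9 'd': at 2
pos 10 'd': at 3
pos 11 'e': at 4  ** P0@[8:11]
pos 12 'd': at 5 (fail-walked)
pos 13 'c': at 6
pos 14 'd': at 7
pos 15 'e': at 8  ** P1@[12:15]
pos 16 'd': at 5 (fail-walked)
pos 17 'c': at 6
pos 18 'd': at 7
pos 19 'e': at 8  ** P1@[16:19]
pos 20 'b': at 0 (fail-walked)
pos 21 'c': at 0
pos 22 'd': at 5
pos 23 'c': at 6
pos 24 'd': at 7
pos 25 'e': at 8  ** P1@[22:25]
pos 26 'd': at 5 (fail-walked)
pos 27 'c': at 6
pos 28 'd': at 7
pos 29 'e': at 8  ** P1@[26:29]
pos 30 'c': at 0 (fail-walked)
pos 31 'a': at 1
pos 32 'd': at 2
pos 33 'd': at 3
pos 34 'e': at 4  ** P0@[31:34]
pos 35 'd': at 5 (fail-walked)
pos 36 'c': at 6

Result: [[3,1],[7,0],[11,0],[15,1],[19,1],[25,1],[29,1],[34,0]]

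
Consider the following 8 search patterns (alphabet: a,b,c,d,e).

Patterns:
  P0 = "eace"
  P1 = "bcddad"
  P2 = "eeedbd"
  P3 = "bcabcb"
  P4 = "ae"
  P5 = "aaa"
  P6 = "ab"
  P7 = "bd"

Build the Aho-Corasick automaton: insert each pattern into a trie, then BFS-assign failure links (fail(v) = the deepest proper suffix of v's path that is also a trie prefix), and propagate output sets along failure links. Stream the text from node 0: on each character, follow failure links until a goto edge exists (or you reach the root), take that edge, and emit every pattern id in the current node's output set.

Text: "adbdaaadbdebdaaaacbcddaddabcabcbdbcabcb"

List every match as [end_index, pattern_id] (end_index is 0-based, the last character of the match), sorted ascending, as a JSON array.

Build:
Trie nodes:
  n0 'ε': a→20 b→5 e→1
  n1 'e': a→2 e→11
  n2 'ea': c→3
  n3 'eac': e→4
  n4 'eace': ·  ←P0
  n5 'b': c→6 d→25
  n6 'bc': a→16 d→7
  n7 'bcd': d→8
  n8 'bcdd': a→9
  n9 'bcdda': d→10
  n10 'bcddad': ·  ←P1
  n11 'ee': e→12
  n12 'eee': d→13
  n13 'eeed': b→14
  n14 'eeedb': d→15
  n15 'eeedbd': ·  ←P2
  n16 'bca': b→17
  n17 'bcab': c→18
  n18 'bcabc': b→19
  n19 'bcabcb': ·  ←P3
  n20 'a': a→22 b→24 e→21
  n21 'ae': ·  ←P4
  n22 'aa': a→23
  n23 'aaa': ·  ←P5
  n24 'ab': ·  ←P6
  n25 'bd': ·  ←P7

BFS fail/out derivation:
  fail(1) 'e': from fail(0)=0 chase 'e': 0 ⇒ 0;  out=∅∪out(0)=∅
  fail(5) 'b': from fail(0)=0 chase 'b': 0 ⇒ 0;  out=∅∪out(0)=∅
  fail(20) 'a': from fail(0)=0 chase 'a': 0 ⇒ 0;  out=∅∪out(0)=∅
  fail(2) 'ea': from fail(1)=0 chase 'a': 0 ⇒ 20;  out=∅∪out(20)=∅
  fail(6) 'bc': from fail(5)=0 chase 'c': 0 ⇒ 0;  out=∅∪out(0)=∅
  fail(11) 'ee': from fail(1)=0 chase 'e': 0 ⇒ 1;  out=∅∪out(1)=∅
  fail(21) 'ae': from fail(20)=0 chase 'e': 0 ⇒ 1;  out={4}∪out(1)={4}
  fail(22) 'aa': from fail(20)=0 chase 'a': 0 ⇒ 20;  out=∅∪out(20)=∅
  fail(24) 'ab': from fail(20)=0 chase 'b': 0 ⇒ 5;  out={6}∪out(5)={6}
  fail(25) 'bd': from fail(5)=0 chase 'd': 0 ⇒ 0;  out={7}∪out(0)={7}
  fail(3) 'eac': from fail(2)=20 chase 'c': 20→0 ⇒ 0;  out=∅∪out(0)=∅
  fail(7) 'bcd': from fail(6)=0 chase 'd': 0 ⇒ 0;  out=∅∪out(0)=∅
  fail(12) 'eee': from fail(11)=1 chase 'e': 1 ⇒ 11;  out=∅∪out(11)=∅
  fail(16) 'bca': from fail(6)=0 chase 'a': 0 ⇒ 20;  out=∅∪out(20)=∅
  fail(23) 'aaa': from fail(22)=20 chase 'a': 20 ⇒ 22;  out={5}∪out(22)={5}
  fail(4) 'eace': from fail(3)=0 chase 'e': 0 ⇒ 1;  out={0}∪out(1)={0}
  fail(8) 'bcdd': from fail(7)=0 chase 'd': 0 ⇒ 0;  out=∅∪out(0)=∅
  fail(13) 'eeed': from fail(12)=11 chase 'd': 11→1→0 ⇒ 0;  out=∅∪out(0)=∅
  fail(17) 'bcab': from fail(16)=20 chase 'b': 20 ⇒ 24;  out=∅∪out(24)={6}
  fail(9) 'bcdda': from fail(8)=0 chase 'a': 0 ⇒ 20;  out=∅∪out(20)=∅
  fail(14) 'eeedb': from fail(13)=0 chase 'b': 0 ⇒ 5;  out=∅∪out(5)=∅
  fail(18) 'bcabc': from fail(17)=24 chase 'c': 24→5 ⇒ 6;  out=∅∪out(6)=∅
  fail(10) 'bcddad': from fail(9)=20 chase 'd': 20→0 ⇒ 0;  out={1}∪out(0)={1}
  fail(15) 'eeedbd': from fail(14)=5 chase 'd': 5 ⇒ 25;  out={2}∪out(25)={2,7}
  fail(19) 'bcabcb': from fail(18)=6 chase 'b': 6→0 ⇒ 5;  out={3}∪out(5)={3}

Run:
pos 0 'a': at 20
pos 1 'd': at 0 (via fail)
pos 2 'b': at 5
pos 3 'd': at 25  emit P7@[2:3]
pos 4 'a': at 20 (via fail)
pos 5 'a': at 22
pos 6 'a': at 23  emit P5@[4:6]
pos 7 'd': at 0 (via fail)
pos 8 'b': at 5
pos 9 'd': at 25  emit P7@[8:9]
pos 10 'e': at 1 (via fail)
pos 11 'b': at 5 (via fail)
pos 12 'd': at 25  emit P7@[11:12]
pos 13 'a': at 20 (via fail)
pos 14 'a': at 22
pos 15 'a': at 23  emit P5@[13:15]
pos 16 'a': at 23 (via fail)  emit P5@[14:16]
pos 17 'c': at 0 (via fail)
pos 18 'b': at 5
pos 19 'c': at 6
pos 20 'd': at 7
pos 21 'd': at 8
pos 22 'a': at 9
pos 23 'd': at 10  emit P1@[18:23]
pos 24 'd': at 0 (via fail)
pos 25 'a': at 20
pos 26 'b': at 24  emit P6@[25:26]
pos 27 'c': at 6 (via fail)
pos 28 'a': at 16
pos 29 'b': at 17  emit P6@[28:29]
pos 30 'c': at 18
pos 31 'b': at 19  emit P3@[26:31]
pos 32 'd': at 25 (via fail)  emit P7@[31:32]
pos 33 'b': at 5 (via fail)
pos 34 'c': at 6
pos 35 'a': at 16
pos 36 'b': at 17  emit P6@[35:36]
pos 37 'c': at 18
pos 38 'b': at 19  emit P3@[33:38]

Matches: [[3,7],[6,5],[9,7],[12,7],[15,5],[16,5],[23,1],[26,6],[29,6],[31,3],[32,7],[36,6],[38,3]]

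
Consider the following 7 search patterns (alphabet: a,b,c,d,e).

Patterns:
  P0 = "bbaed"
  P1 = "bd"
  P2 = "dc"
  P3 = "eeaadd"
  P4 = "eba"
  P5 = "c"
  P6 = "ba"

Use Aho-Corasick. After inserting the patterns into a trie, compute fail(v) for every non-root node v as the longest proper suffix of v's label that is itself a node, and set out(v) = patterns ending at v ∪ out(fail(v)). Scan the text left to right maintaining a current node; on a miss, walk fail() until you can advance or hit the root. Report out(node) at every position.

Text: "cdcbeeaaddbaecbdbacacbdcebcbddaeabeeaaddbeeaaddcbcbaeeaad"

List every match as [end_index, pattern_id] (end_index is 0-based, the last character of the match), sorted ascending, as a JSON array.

Build:
Trie (insert patterns):
  n0 'ε': b→1 c→17 d→7 e→9
  n1 'b': a→18 b→2 d→6
  n2 'bb': a→3
  n3 'bba': e→4
  n4 'bbae': d→5
  n5 'bbaed': ·  ←P0
  n6 'bd': ·  ←P1
  n7 'd': c→8
  n8 'dc': ·  ←P2
  n9 'e': b→15 e→10
  n10 'ee': a→11
  n11 'eea': a→12
  n12 'eeaa': d→13
  n13 'eeaad': d→14
  n14 'eeaadd': ·  ←P3
  n15 'eb': a→16
  n16 'eba': ·  ←P4
  n17 'c': ·  ←P5
  n18 'ba': ·  ←P6

BFS fail/out derivation:
  fail(1) 'b': from fail(0)=0 chase 'b': 0 ⇒ 0;  out=∅∪out(0)=∅
  fail(7) 'd': from fail(0)=0 chase 'd': 0 ⇒ 0;  out=∅∪out(0)=∅
  fail(9) 'e': from fail(0)=0 chase 'e': 0 ⇒ 0;  out=∅∪out(0)=∅
  fail(17) 'c': from fail(0)=0 chase 'c': 0 ⇒ 0;  out={5}∪out(0)={5}
  fail(2) 'bb': from fail(1)=0 chase 'b': 0 ⇒ 1;  out=∅∪out(1)=∅
  fail(6) 'bd': from fail(1)=0 chase 'd': 0 ⇒ 7;  out={1}∪out(7)={1}
  fail(8) 'dc': from fail(7)=0 chase 'c': 0 ⇒ 17;  out={2}∪out(17)={2,5}
  fail(10) 'ee': from fail(9)=0 chase 'e': 0 ⇒ 9;  out=∅∪out(9)=∅
  fail(15) 'eb': from fail(9)=0 chase 'b': 0 ⇒ 1;  out=∅∪out(1)=∅
  fail(18) 'ba': from fail(1)=0 chase 'a': 0 ⇒ 0;  out={6}∪out(0)={6}
  fail(3) 'bba': from fail(2)=1 chase 'a': 1 ⇒ 18;  out=∅∪out(18)={6}
  fail(11) 'eea': from fail(10)=9 chase 'a': 9→0 ⇒ 0;  out=∅∪out(0)=∅
  fail(16) 'eba': from fail(15)=1 chase 'a': 1 ⇒ 18;  out={4}∪out(18)={4,6}
  fail(4) 'bbae': from fail(3)=18 chase 'e': 18→0 ⇒ 9;  out=∅∪out(9)=∅
  fail(12) 'eeaa': from fail(11)=0 chase 'a': 0 ⇒ 0;  out=∅∪out(0)=∅
  fail(5) 'bbaed': from fail(4)=9 chase 'd': 9→0 ⇒ 7;  out={0}∪out(7)={0}
  fail(13) 'eeaad': from fail(12)=0 chase 'd': 0 ⇒ 7;  out=∅∪out(7)=∅
  fail(14) 'eeaadd': from fail(13)=7 chase 'd': 7→0 ⇒ 7;  out={3}∪out(7)={3}

Text stream:
[0] read 'c'  n0⇒n17  emit P5@[0:0]
[1] read 'd'  n17⇒n7 (fail-walked)
[2] read 'c'  n7⇒n8  emit P2@[1:2],P5@[2:2]
[3] read 'b'  n8⇒n1 (fail-walked)
[4] read 'e'  n1⇒n9 (fail-walked)
[5] read 'e'  n9⇒n10
[6] read 'a'  n10⇒n11
[7] read 'a'  n11⇒n12
[8] read 'd'  n12⇒n13
[9] read 'd'  n13⇒n14  emit P3@[4:9]
[10] read 'b'  n14⇒n1 (fail-walked)
[11] read 'a'  n1⇒n18  emit P6@[10:11]
[12] read 'e'  n18⇒n9 (fail-walked)
[13] read 'c'  n9⇒n17 (fail-walked)  emit P5@[13:13]
[14] read 'b'  n17⇒n1 (fail-walked)
[15] read 'd'  n1⇒n6  emit P1@[14:15]
[16] read 'b'  n6⇒n1 (fail-walked)
[17] read 'a'  n1⇒n18  emit P6@[16:17]
[18] read 'c'  n18⇒n17 (fail-walked)  emit P5@[18:18]
[19] read 'a'  n17⇒n0 (fail-walked)
[20] read 'c'  n0⇒n17  emit P5@[20:20]
[21] read 'b'  n17⇒n1 (fail-walked)
[22] read 'd'  n1⇒n6  emit P1@[21:22]
[23] read 'c'  n6⇒n8 (fail-walked)  emit P2@[22:23],P5@[23:23]
[24] read 'e'  n8⇒n9 (fail-walked)
[25] read 'b'  n9⇒n15
[26] read 'c'  n15⇒n17 (fail-walked)  emit P5@[26:26]
[27] read 'b'  n17⇒n1 (fail-walked)
[28] read 'd'  n1⇒n6  emit P1@[27:28]
[29] read 'd'  n6⇒n7 (fail-walked)
[30] read 'a'  n7⇒n0 (fail-walked)
[31] read 'e'  n0⇒n9
[32] read 'a'  n9⇒n0 (fail-walked)
[33] read 'b'  n0⇒n1
[34] read 'e'  n1⇒n9 (fail-walked)
[35] read 'e'  n9⇒n10
[36] read 'a'  n10⇒n11
[37] read 'a'  n11⇒n12
[38] read 'd'  n12⇒n13
[39] read 'd'  n13⇒n14  emit P3@[34:39]
[40] read 'b'  n14⇒n1 (fail-walked)
[41] read 'e'  n1⇒n9 (fail-walked)
[42] read 'e'  n9⇒n10
[43] read 'a'  n10⇒n11
[44] read 'a'  n11⇒n12
[45] read 'd'  n12⇒n13
[46] read 'd'  n13⇒n14  emit P3@[41:46]
[47] read 'c'  n14⇒n8 (fail-walked)  emit P2@[46:47],P5@[47:47]
[48] read 'b'  n8⇒n1 (fail-walked)
[49] read 'c'  n1⇒n17 (fail-walked)  emit P5@[49:49]
[50] read 'b'  n17⇒n1 (fail-walked)
[51] read 'a'  n1⇒n18  emit P6@[50:51]
[52] read 'e'  n18⇒n9 (fail-walked)
[53] read 'e'  n9⇒n10
[54] read 'a'  n10⇒n11
[55] read 'a'  n11⇒n12
[56] read 'd'  n12⇒n13

All matches (sorted): [[0,5],[2,2],[2,5],[9,3],[11,6],[13,5],[15,1],[17,6],[18,5],[20,5],[22,1],[23,2],[23,5],[26,5],[28,1],[39,3],[46,3],[47,2],[47,5],[49,5],[51,6]]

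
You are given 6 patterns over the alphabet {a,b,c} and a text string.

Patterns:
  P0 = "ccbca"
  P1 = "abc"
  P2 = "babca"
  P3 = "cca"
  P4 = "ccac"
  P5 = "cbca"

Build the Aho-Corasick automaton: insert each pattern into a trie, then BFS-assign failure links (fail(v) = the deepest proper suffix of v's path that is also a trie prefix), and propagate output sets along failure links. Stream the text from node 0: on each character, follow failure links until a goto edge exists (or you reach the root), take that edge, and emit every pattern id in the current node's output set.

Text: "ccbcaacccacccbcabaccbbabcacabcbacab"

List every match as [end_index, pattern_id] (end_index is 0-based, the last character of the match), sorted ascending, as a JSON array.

Build automaton:
Trie nodes:
  n0 'ε': a→6 b→9 c→1
  n1 'c': b→16 c→2
  n2 'cc': a→14 b→3
  n3 'ccb': c→4
  n4 'ccbc': a→5
  n5 'ccbca': ·  ←P0
  n6 'a': b→7
  n7 'ab': c→8
  n8 'abc': ·  ←P1
  n9 'b': a→10
  n10 'ba': b→11
  n11 'bab': c→12
  n12 'babc': a→13
  n13 'babca': ·  ←P2
  n14 'cca': c→15  ←P3
  n15 'ccac': ·  ←P4
  n16 'cb': c→17
  n17 'cbc': a→18
  n18 'cbca': ·  ←P5

BFS fail/out derivation:
  fail(1) 'c': from fail(0)=0 chase 'c': 0 ⇒ 0;  out=∅∪out(0)=∅
  fail(6) 'a': from fail(0)=0 chase 'a': 0 ⇒ 0;  out=∅∪out(0)=∅
  fail(9) 'b': from fail(0)=0 chase 'b': 0 ⇒ 0;  out=∅∪out(0)=∅
  fail(2) 'cc': from fail(1)=0 chase 'c': 0 ⇒ 1;  out=∅∪out(1)=∅
  fail(7) 'ab': from fail(6)=0 chase 'b': 0 ⇒ 9;  out=∅∪out(9)=∅
  fail(10) 'ba': from fail(9)=0 chase 'a': 0 ⇒ 6;  out=∅∪out(6)=∅
  fail(16) 'cb': from fail(1)=0 chase 'b': 0 ⇒ 9;  out=∅∪out(9)=∅
  fail(3) 'ccb': from fail(2)=1 chase 'b': 1 ⇒ 16;  out=∅∪out(16)=∅
  fail(8) 'abc': from fail(7)=9 chase 'c': 9→0 ⇒ 1;  out={1}∪out(1)={1}
  fail(11) 'bab': from fail(10)=6 chase 'b': 6 ⇒ 7;  out=∅∪out(7)=∅
  fail(14) 'cca': from fail(2)=1 chase 'a': 1→0 ⇒ 6;  out={3}∪out(6)={3}
  fail(17) 'cbc': from fail(16)=9 chase 'c': 9→0 ⇒ 1;  out=∅∪out(1)=∅
  fail(4) 'ccbc': from fail(3)=16 chase 'c': 16 ⇒ 17;  out=∅∪out(17)=∅
  fail(12) 'babc': from fail(11)=7 chase 'c': 7 ⇒ 8;  out=∅∪out(8)={1}
  fail(15) 'ccac': from fail(14)=6 chase 'c': 6→0 ⇒ 1;  out={4}∪out(1)={4}
  fail(18) 'cbca': from fail(17)=1 chase 'a': 1→0 ⇒ 6;  out={5}∪out(6)={5}
  fail(5) 'ccbca': from fail(4)=17 chase 'a': 17 ⇒ 18;  out={0}∪out(18)={0,5}
  fail(13) 'babca': from fail(12)=8 chase 'a': 8→1→0 ⇒ 6;  out={2}∪out(6)={2}

Text stream:
pos 0 'c': at 1
pos 1 'c': at 2
pos 2 'b': at 3
pos 3 'c': at 4
pos 4 'a': at 5  → match P0@[0:4],P5@[1:4]
pos 5 'a': at 6 ·f
pos 6 'c': at 1 ·f
pos 7 'c': at 2
pos 8 'c': at 2 ·f
pos 9 'a': at 14  → match P3@[7:9]
pos 10 'c': at 15  → match P4@[7:10]
pos 11 'c': at 2 ·f
pos 12 'c': at 2 ·f
pos 13 'b': at 3
pos 14 'c': at 4
pos 15 'a': at 5  → match P0@[11:15],P5@[12:15]
pos 16 'b': at 7 ·f
pos 17 'a': at 10 ·f
pos 18 'c': at 1 ·f
pos 19 'c': at 2
pos 20 'b': at 3
pos 21 'b': at 9 ·f
pos 22 'a': at 10
pos 23 'b': at 11
pos 24 'c': at 12  → match P1@[22:24]
pos 25 'a': at 13  → match P2@[21:25]
pos 26 'c': at 1 ·f
pos 27 'a': at 6 ·f
pos 28 'b': at 7
pos 29 'c': at 8  → match P1@[27:29]
pos 30 'b': at 16 ·f
pos 31 'a': at 10 ·f
pos 32 'c': at 1 ·f
pos 33 'a': at 6 ·f
pos 34 'b': at 7

All matches (sorted): [[4,0],[4,5],[9,3],[10,4],[15,0],[15,5],[24,1],[25,2],[29,1]]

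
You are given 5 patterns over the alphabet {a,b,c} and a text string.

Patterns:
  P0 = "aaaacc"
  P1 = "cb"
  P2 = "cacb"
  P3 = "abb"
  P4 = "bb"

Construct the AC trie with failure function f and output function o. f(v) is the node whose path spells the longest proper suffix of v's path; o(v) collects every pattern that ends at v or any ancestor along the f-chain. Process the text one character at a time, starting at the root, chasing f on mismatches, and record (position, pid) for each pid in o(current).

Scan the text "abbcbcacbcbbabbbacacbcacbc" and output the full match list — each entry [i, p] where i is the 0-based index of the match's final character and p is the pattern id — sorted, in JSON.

Build automaton:
Trie (insert patterns):
  0='ε' goto a→1 b→14 c→7
  1='a' goto a→2 b→12
  2='aa' goto a→3
  3='aaa' goto a→4
  4='aaaa' goto c→5
  5='aaaac' goto c→6
  6='aaaacc' goto ·  ←P0
  7='c' goto a→9 b→8
  8='cb' goto ·  ←P1
  9='ca' goto c→10
  10='cac' goto b→11
  11='cacb' goto ·  ←P2
  12='ab' goto b→13
  13='abb' goto ·  ←P3
  14='b' goto b→15
  15='bb' goto ·  ←P4

BFS fail/out derivation:
  n1('a'): parent n0 fail=0; on 'a' 0 → fail=0;  out ∅∪∅=∅
  n7('c'): parent n0 fail=0; on 'c' 0 → fail=0;  out ∅∪∅=∅
  n14('b'): parent n0 fail=0; on 'b' 0 → fail=0;  out ∅∪∅=∅
  n2('aa'): parent n1 fail=0; on 'a' 0 → fail=1;  out ∅∪∅=∅
  n8('cb'): parent n7 fail=0; on 'b' 0 → fail=14;  out {1}∪∅={1}
  n9('ca'): parent n7 fail=0; on 'a' 0 → fail=1;  out ∅∪∅=∅
  n12('ab'): parent n1 fail=0; on 'b' 0 → fail=14;  out ∅∪∅=∅
  n15('bb'): parent n14 fail=0; on 'b' 0 → fail=14;  out {4}∪∅={4}
  n3('aaa'): parent n2 fail=1; on 'a' 1 → fail=2;  out ∅∪∅=∅
  n10('cac'): parent n9 fail=1; on 'c' 1→0 → fail=7;  out ∅∪∅=∅
  n13('abb'): parent n12 fail=14; on 'b' 14 → fail=15;  out {3}∪{4}={3,4}
  n4('aaaa'): parent n3 fail=2; on 'a' 2 → fail=3;  out ∅∪∅=∅
  n11('cacb'): parent n10 fail=7; on 'b' 7 → fail=8;  out {2}∪{1}={1,2}
  n5('aaaac'): parent n4 fail=3; on 'c' 3→2→1→0 → fail=7;  out ∅∪∅=∅
  n6('aaaacc'): parent n5 fail=7; on 'c' 7→0 → fail=7;  out {0}∪∅={0}

Run:
i=0 'a': node 0→1
i=1 'b': node 1→12
i=2 'b': node 12→13  ** P3@[0:2],P4@[1:2]
i=3 'c': node 13→7 (via fail)
i=4 'b': node 7→8  ** P1@[3:4]
i=5 'c': node 8→7 (via fail)
i=6 'a': node 7→9
i=7 'c': node 9→10
i=8 'b': node 10→11  ** P1@[7:8],P2@[5:8]
i=9 'c': node 11→7 (via fail)
i=10 'b': node 7→8  ** P1@[9:10]
i=11 'b': node 8→15 (via fail)  ** P4@[10:11]
i=12 'a': node 15→1 (via fail)
i=13 'b': node 1→12
i=14 'b': node 12→13  ** P3@[12:14],P4@[13:14]
i=15 'b': node 13→15 (via fail)  ** P4@[14:15]
i=16 'a': node 15→1 (via fail)
i=17 'c': node 1→7 (via fail)
i=18 'a': node 7→9
i=19 'c': node 9→10
i=20 'b': node 10→11  ** P1@[19:20],P2@[17:20]
i=21 'c': node 11→7 (via fail)
i=22 'a': node 7→9
i=23 'c': node 9→10
i=24 'b': node 10→11  ** P1@[23:24],P2@[21:24]
i=25 'c': node 11→7 (via fail)

Result: [[2,3],[2,4],[4,1],[8,1],[8,2],[10,1],[11,4],[14,3],[14,4],[15,4],[20,1],[20,2],[24,1],[24,2]]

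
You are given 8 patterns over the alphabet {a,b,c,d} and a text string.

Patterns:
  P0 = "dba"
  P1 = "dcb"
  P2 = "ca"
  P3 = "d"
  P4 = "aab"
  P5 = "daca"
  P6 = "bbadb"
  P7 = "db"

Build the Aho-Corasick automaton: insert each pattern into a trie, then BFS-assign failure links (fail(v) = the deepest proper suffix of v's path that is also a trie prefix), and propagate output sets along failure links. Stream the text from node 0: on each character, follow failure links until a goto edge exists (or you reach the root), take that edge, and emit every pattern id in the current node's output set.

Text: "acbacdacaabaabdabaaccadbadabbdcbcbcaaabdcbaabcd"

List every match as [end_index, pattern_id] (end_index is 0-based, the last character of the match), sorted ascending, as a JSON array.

Build:
Trie (insert patterns):
  0='ε' goto a→8 b→14 c→6 d→1
  1='d' goto a→11 b→2 c→4  [P3 ends]
  2='db' goto a→3  [P7 ends]
  3='dba' goto ·  [P0 ends]
  4='dc' goto b→5
  5='dcb' goto ·  [P1 ends]
  6='c' goto a→7
  7='ca' goto ·  [P2 ends]
  8='a' goto a→9
  9='aa' goto b→10
  10='aab' goto ·  [P4 ends]
  11='da' goto c→12
  12='dac' goto a→13
  13='daca' goto ·  [P5 ends]
  14='b' goto b→15
  15='bb' goto a→16
  16='bba' goto d→17
  17='bbad' goto b→18
  18='bbadb' goto ·  [P6 ends]

Failure links (BFS by depth):
  n1('d'): parent n0 fail=0; on 'd' 0 → fail=0;  out {3}∪∅={3}
  n6('c'): parent n0 fail=0; on 'c' 0 → fail=0;  out ∅∪∅=∅
  n8('a'): parent n0 fail=0; on 'a' 0 → fail=0;  out ∅∪∅=∅
  n14('b'): parent n0 fail=0; on 'b' 0 → fail=0;  out ∅∪∅=∅
  n2('db'): parent n1 fail=0; on 'b' 0 → fail=14;  out {7}∪∅={7}
  n4('dc'): parent n1 fail=0; on 'c' 0 → fail=6;  out ∅∪∅=∅
  n7('ca'): parent n6 fail=0; on 'a' 0 → fail=8;  out {2}∪∅={2}
  n9('aa'): parent n8 fail=0; on 'a' 0 → fail=8;  out ∅∪∅=∅
  n11('da'): parent n1 fail=0; on 'a' 0 → fail=8;  out ∅∪∅=∅
  n15('bb'): parent n14 fail=0; on 'b' 0 → fail=14;  out ∅∪∅=∅
  n3('dba'): parent n2 fail=14; on 'a' 14→0 → fail=8;  out {0}∪∅={0}
  n5('dcb'): parent n4 fail=6; on 'b' 6→0 → fail=14;  out {1}∪∅={1}
  n10('aab'): parent n9 fail=8; on 'b' 8→0 → fail=14;  out {4}∪∅={4}
  n12('dac'): parent n11 fail=8; on 'c' 8→0 → fail=6;  out ∅∪∅=∅
  n16('bba'): parent n15 fail=14; on 'a' 14→0 → fail=8;  out ∅∪∅=∅
  n13('daca'): parent n12 fail=6; on 'a' 6 → fail=7;  out {5}∪{2}={2,5}
  n17('bbad'): parent n16 fail=8; on 'd' 8→0 → fail=1;  out ∅∪{3}={3}
  n18('bbadb'): parent n17 fail=1; on 'b' 1 → fail=2;  out {6}∪{7}={6,7}

Scan:
i=0 'a': node 0→8
i=1 'c': node 8→6 ·f
i=2 'b': node 6→14 ·f
i=3 'a': node 14→8 ·f
i=4 'c': node 8→6 ·f
i=5 'd': node 6→1 ·f  ** P3@[5:5]
i=6 'a': node 1→11
i=7 'c': node 11→12
i=8 'a': node 12→13  ** P2@[7:8],P5@[5:8]
i=9 'a': node 13→9 ·f
i=10 'b': node 9→10  ** P4@[8:10]
i=11 'a': node 10→8 ·f
i=12 'a': node 8→9
i=13 'b': node 9→10  ** P4@[11:13]
i=14 'd': node 10→1 ·f  ** P3@[14:14]
i=15 'a': node 1→11
i=16 'b': node 11→14 ·f
i=17 'a': node 14→8 ·f
i=18 'a': node 8→9
i=19 'c': node 9→6 ·f
i=20 'c': node 6→6 ·f
i=21 'a': node 6→7  ** P2@[20:21]
i=22 'd': node 7→1 ·f  ** P3@[22:22]
i=23 'b': node 1→2  ** P7@[22:23]
i=24 'a': node 2→3  ** P0@[22:24]
i=25 'd': node 3→1 ·f  ** P3@[25:25]
i=26 'a': node 1→11
i=27 'b': node 11→14 ·f
i=28 'b': node 14→15
i=29 'd': node 15→1 ·f  ** P3@[29:29]
i=30 'c': node 1→4
i=31 'b': node 4→5  ** P1@[29:31]
i=32 'c': node 5→6 ·f
i=33 'b': node 6→14 ·f
i=34 'c': node 14→6 ·f
i=35 'a': node 6→7  ** P2@[34:35]
i=36 'a': node 7→9 ·f
i=37 'a': node 9→9 ·f
i=38 'b': node 9→10  ** P4@[36:38]
i=39 'd': node 10→1 ·f  ** P3@[39:39]
i=40 'c': node 1→4
i=41 'b': node 4→5  ** P1@[39:41]
i=42 'a': node 5→8 ·f
i=43 'a': node 8→9
i=44 'b': node 9→10  ** P4@[42:44]
i=45 'c': node 10→6 ·f
i=46 'd': node 6→1 ·f  ** P3@[46:46]

Result: [[5,3],[8,2],[8,5],[10,4],[13,4],[14,3],[21,2],[22,3],[23,7],[24,0],[25,3],[29,3],[31,1],[35,2],[38,4],[39,3],[41,1],[44,4],[46,3]]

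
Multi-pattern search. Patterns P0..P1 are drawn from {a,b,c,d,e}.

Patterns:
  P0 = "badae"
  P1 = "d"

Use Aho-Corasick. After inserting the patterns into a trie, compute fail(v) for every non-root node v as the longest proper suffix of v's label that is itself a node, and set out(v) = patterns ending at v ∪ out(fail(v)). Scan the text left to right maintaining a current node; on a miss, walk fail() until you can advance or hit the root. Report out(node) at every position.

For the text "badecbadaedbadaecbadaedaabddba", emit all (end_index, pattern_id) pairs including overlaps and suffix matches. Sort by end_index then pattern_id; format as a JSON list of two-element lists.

Build:
Trie (insert patterns):
  n0 'ε': b→1 d→6
  n1 'b': a→2
  n2 'ba': d→3
  n3 'bad': a→4
  n4 'bada': e→5
  n5 'badae': ·  ←P0
  n6 'd': ·  ←P1

Failure links (BFS by depth):
  fail(1) 'b': from fail(0)=0 chase 'b': 0 ⇒ 0;  out=∅∪out(0)=∅
  fail(6) 'd': from fail(0)=0 chase 'd': 0 ⇒ 0;  out={1}∪out(0)={1}
  fail(2) 'ba': from fail(1)=0 chase 'a': 0 ⇒ 0;  out=∅∪out(0)=∅
  fail(3) 'bad': from fail(2)=0 chase 'd': 0 ⇒ 6;  out=∅∪out(6)={1}
  fail(4) 'bada': from fail(3)=6 chase 'a': 6→0 ⇒ 0;  out=∅∪out(0)=∅
  fail(5) 'badae': from fail(4)=0 chase 'e': 0 ⇒ 0;  out={0}∪out(0)={0}

Run:
i=0 'b': node 0→1
i=1 'a': node 1→2
i=2 'd': node 2→3  ** P1@[2:2]
i=3 'e': node 3→0 ·f
i=4 'c': node 0→0
i=5 'b': node 0→1
i=6 'a': node 1→2
i=7 'd': node 2→3  ** P1@[7:7]
i=8 'a': node 3→4
i=9 'e': node 4→5  ** P0@[5:9]
i=10 'd': node 5→6 ·f  ** P1@[10:10]
i=11 'b': node 6→1 ·f
i=12 'a': node 1→2
i=13 'd': node 2→3  ** P1@[13:13]
i=14 'a': node 3→4
i=15 'e': node 4→5  ** P0@[11:15]
i=16 'c': node 5→0 ·f
i=17 'b': node 0→1
i=18 'a': node 1→2
i=19 'd': node 2→3  ** P1@[19:19]
i=20 'a': node 3→4
i=21 'e': node 4→5  ** P0@[17:21]
i=22 'd': node 5→6 ·f  ** P1@[22:22]
i=23 'a': node 6→0 ·f
i=24 'a': node 0→0
i=25 'b': node 0→1
i=26 'd': node 1→6 ·f  ** P1@[26:26]
i=27 'd': node 6→6 ·f  ** P1@[27:27]
i=28 'b': node 6→1 ·f
i=29 'a': node 1→2

Matches: [[2,1],[7,1],[9,0],[10,1],[13,1],[15,0],[19,1],[21,0],[22,1],[26,1],[27,1]]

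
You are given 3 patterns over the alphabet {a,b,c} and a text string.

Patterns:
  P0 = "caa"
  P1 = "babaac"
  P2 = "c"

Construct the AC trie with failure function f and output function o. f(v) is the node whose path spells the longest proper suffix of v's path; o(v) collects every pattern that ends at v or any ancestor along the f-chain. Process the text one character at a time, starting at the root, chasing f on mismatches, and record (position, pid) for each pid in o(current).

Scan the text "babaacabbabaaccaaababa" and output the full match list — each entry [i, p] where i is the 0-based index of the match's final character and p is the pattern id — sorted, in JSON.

Construct AC machine:
Trie nodes:
  0='ε' goto b→4 c→1
  1='c' goto a→2  [P2 ends]
  2='ca' goto a→3
  3='caa' goto ·  [P0 ends]
  4='b' goto a→5
  5='ba' goto b→6
  6='bab' goto a→7
  7='baba' goto a→8
  8='babaa' goto c→9
  9='babaac' goto ·  [P1 ends]

Failure links (BFS by depth):
  fail(1) 'c': from fail(0)=0 chase 'c': 0 ⇒ 0;  out={2}∪out(0)={2}
  fail(4) 'b': from fail(0)=0 chase 'b': 0 ⇒ 0;  out=∅∪out(0)=∅
  fail(2) 'ca': from fail(1)=0 chase 'a': 0 ⇒ 0;  out=∅∪out(0)=∅
  fail(5) 'ba': from fail(4)=0 chase 'a': 0 ⇒ 0;  out=∅∪out(0)=∅
  fail(3) 'caa': from fail(2)=0 chase 'a': 0 ⇒ 0;  out={0}∪out(0)={0}
  fail(6) 'bab': from fail(5)=0 chase 'b': 0 ⇒ 4;  out=∅∪out(4)=∅
  fail(7) 'baba': from fail(6)=4 chase 'a': 4 ⇒ 5;  out=∅∪out(5)=∅
  fail(8) 'babaa': from fail(7)=5 chase 'a': 5→0 ⇒ 0;  out=∅∪out(0)=∅
  fail(9) 'babaac': from fail(8)=0 chase 'c': 0 ⇒ 1;  out={1}∪out(1)={1,2}

Scan:
[0] read 'b'  n0⇒n4
[1] read 'a'  n4⇒n5
[2] read 'b'  n5⇒n6
[3] read 'a'  n6⇒n7
[4] read 'a'  n7⇒n8
[5] read 'c'  n8⇒n9  emit P1@[0:5],P2@[5:5]
[6] read 'a'  n9⇒n2 (via fail)
[7] read 'b'  n2⇒n4 (via fail)
[8] read 'b'  n4⇒n4 (via fail)
[9] read 'a'  n4⇒n5
[10] read 'b'  n5⇒n6
[11] read 'a'  n6⇒n7
[12] read 'a'  n7⇒n8
[13] read 'c'  n8⇒n9  emit P1@[8:13],P2@[13:13]
[14] read 'c'  n9⇒n1 (via fail)  emit P2@[14:14]
[15] read 'a'  n1⇒n2
[16] read 'a'  n2⇒n3  emit P0@[14:16]
[17] read 'a'  n3⇒n0 (via fail)
[18] read 'b'  n0⇒n4
[19] read 'a'  n4⇒n5
[20] read 'b'  n5⇒n6
[21] read 'a'  n6⇒n7

Result: [[5,1],[5,2],[13,1],[13,2],[14,2],[16,0]]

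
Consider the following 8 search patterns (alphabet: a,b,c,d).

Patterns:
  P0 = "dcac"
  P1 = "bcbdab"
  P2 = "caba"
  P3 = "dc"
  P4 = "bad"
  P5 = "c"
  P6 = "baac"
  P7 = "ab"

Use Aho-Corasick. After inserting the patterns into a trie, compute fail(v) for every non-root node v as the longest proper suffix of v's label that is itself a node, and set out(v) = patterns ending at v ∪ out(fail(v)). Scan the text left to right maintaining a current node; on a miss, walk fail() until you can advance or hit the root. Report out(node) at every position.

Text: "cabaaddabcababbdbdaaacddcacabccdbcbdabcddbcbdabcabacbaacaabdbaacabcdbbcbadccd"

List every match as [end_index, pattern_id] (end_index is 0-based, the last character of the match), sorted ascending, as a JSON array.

Construct AC machine:
Trie nodes:
  n0 'ε': a→19 b→5 c→11 d→1
  n1 'd': c→2
  n2 'dc': a→3  ←P3
  n3 'dca': c→4
  n4 'dcac': ·  ←P0
  n5 'b': a→15 c→6
  n6 'bc': b→7
  n7 'bcb': d→8
  n8 'bcbd': a→9
  n9 'bcbda': b→10
  n10 'bcbdab': ·  ←P1
  n11 'c': a→12  ←P5
  n12 'ca': b→13
  n13 'cab': a→14
  n14 'caba': ·  ←P2
  n15 'ba': a→17 d→16
  n16 'bad': ·  ←P4
  n17 'baa': c→18
  n18 'baac': ·  ←P6
  n19 'a': b→20
  n20 'ab': ·  ←P7

BFS fail/out derivation:
  n1('d'): parent n0 fail=0; on 'd' 0 → fail=0;  out ∅∪∅=∅
  n5('b'): parent n0 fail=0; on 'b' 0 → fail=0;  out ∅∪∅=∅
  n11('c'): parent n0 fail=0; on 'c' 0 → fail=0;  out {5}∪∅={5}
  n19('a'): parent n0 fail=0; on 'a' 0 → fail=0;  out ∅∪∅=∅
  n2('dc'): parent n1 fail=0; on 'c' 0 → fail=11;  out {3}∪{5}={3,5}
  n6('bc'): parent n5 fail=0; on 'c' 0 → fail=11;  out ∅∪{5}={5}
  n12('ca'): parent n11 fail=0; on 'a' 0 → fail=19;  out ∅∪∅=∅
  n15('ba'): parent n5 fail=0; on 'a' 0 → fail=19;  out ∅∪∅=∅
  n20('ab'): parent n19 fail=0; on 'b' 0 → fail=5;  out {7}∪∅={7}
  n3('dca'): parent n2 fail=11; on 'a' 11 → fail=12;  out ∅∪∅=∅
  n7('bcb'): parent n6 fail=11; on 'b' 11→0 → fail=5;  out ∅∪∅=∅
  n13('cab'): parent n12 fail=19; on 'b' 19 → fail=20;  out ∅∪{7}={7}
  n16('bad'): parent n15 fail=19; on 'd' 19→0 → fail=1;  out {4}∪∅={4}
  n17('baa'): parent n15 fail=19; on 'a' 19→0 → fail=19;  out ∅∪∅=∅
  n4('dcac'): parent n3 fail=12; on 'c' 12→19→0 → fail=11;  out {0}∪{5}={0,5}
  n8('bcbd'): parent n7 fail=5; on 'd' 5→0 → fail=1;  out ∅∪∅=∅
  n14('caba'): parent n13 fail=20; on 'a' 20→5 → fail=15;  out {2}∪∅={2}
  n18('baac'): parent n17 fail=19; on 'c' 19→0 → fail=11;  out {6}∪{5}={5,6}
  n9('bcbda'): parent n8 fail=1; on 'a' 1→0 → fail=19;  out ∅∪∅=∅
  n10('bcbdab'): parent n9 fail=19; on 'b' 19 → fail=20;  out {1}∪{7}={1,7}

Run:
[0] read 'c'  n0⇒n11  ** P5@[0:0]
[1] read 'a'  n11⇒n12
[2] read 'b'  n12⇒n13  ** P7@[1:2]
[3] read 'a'  n13⇒n14  ** P2@[0:3]
[4] read 'a'  n14⇒n17 ·f
[5] read 'd'  n17⇒n1 ·f
[6] read 'd'  n1⇒n1 ·f
[7] read 'a'  n1⇒n19 ·f
[8] read 'b'  n19⇒n20  ** P7@[7:8]
[9] read 'c'  n20⇒n6 ·f  ** P5@[9:9]
[10] read 'a'  n6⇒n12 ·f
[11] read 'b'  n12⇒n13  ** P7@[10:11]
[12] read 'a'  n13⇒n14  ** P2@[9:12]
[13] read 'b'  n14⇒n20 ·f  ** P7@[12:13]
[14] read 'b'  n20⇒n5 ·f
[15] read 'd'  n5⇒n1 ·f
[16] read 'b'  n1⇒n5 ·f
[17] read 'd'  n5⇒n1 ·f
[18] read 'a'  n1⇒n19 ·f
[19] read 'a'  n19⇒n19 ·f
[20] read 'a'  n19⇒n19 ·f
[21] read 'c'  n19⇒n11 ·f  ** P5@[21:21]
[22] read 'd'  n11⇒n1 ·f
[23] read 'd'  n1⇒n1 ·f
[24] read 'c'  n1⇒n2  ** P3@[23:24],P5@[24:24]
[25] read 'a'  n2⇒n3
[26] read 'c'  n3⇒n4  ** P0@[23:26],P5@[26:26]
[27] read 'a'  n4⇒n12 ·f
[28] read 'b'  n12⇒n13  ** P7@[27:28]
[29] read 'c'  n13⇒n6 ·f  ** P5@[29:29]
[30] read 'c'  n6⇒n11 ·f  ** P5@[30:30]
[31] read 'd'  n11⇒n1 ·f
[32] read 'b'  n1⇒n5 ·f
[33] read 'c'  n5⇒n6  ** P5@[33:33]
[34] read 'b'  n6⇒n7
[35] read 'd'  n7⇒n8
[36] read 'a'  n8⇒n9
[37] read 'b'  n9⇒n10  ** P1@[32:37],P7@[36:37]
[38] read 'c'  n10⇒n6 ·f  ** P5@[38:38]
[39] read 'd'  n6⇒n1 ·f
[40] read 'd'  n1⇒n1 ·f
[41] read 'b'  n1⇒n5 ·f
[42] read 'c'  n5⇒n6  ** P5@[42:42]
[43] read 'b'  n6⇒n7
[44] read 'd'  n7⇒n8
[45] read 'a'  n8⇒n9
[46] read 'b'  n9⇒n10  ** P1@[41:46],P7@[45:46]
[47] read 'c'  n10⇒n6 ·f  ** P5@[47:47]
[48] read 'a'  n6⇒n12 ·f
[49] read 'b'  n12⇒n13  ** P7@[48:49]
[50] read 'a'  n13⇒n14  ** P2@[47:50]
[51] read 'c'  n14⇒n11 ·f  ** P5@[51:51]
[52] read 'b'  n11⇒n5 ·f
[53] read 'a'  n5⇒n15
[54] read 'a'  n15⇒n17
[55] read 'c'  n17⇒n18  ** P5@[55:55],P6@[52:55]
[56] read 'a'  n18⇒n12 ·f
[57] read 'a'  n12⇒n19 ·f
[58] read 'b'  n19⇒n20  ** P7@[57:58]
[59] read 'd'  n20⇒n1 ·f
[60] read 'b'  n1⇒n5 ·f
[61] read 'a'  n5⇒n15
[62] read 'a'  n15⇒n17
[63] read 'c'  n17⇒n18  ** P5@[63:63],P6@[60:63]
[64] read 'a'  n18⇒n12 ·f
[65] read 'b'  n12⇒n13  ** P7@[64:65]
[66] read 'c'  n13⇒n6 ·f  ** P5@[66:66]
[67] read 'd'  n6⇒n1 ·f
[68] read 'b'  n1⇒n5 ·f
[69] read 'b'  n5⇒n5 ·f
[70] read 'c'  n5⇒n6  ** P5@[70:70]
[71] read 'b'  n6⇒n7
[72] read 'a'  n7⇒n15 ·f
[73] read 'd'  n15⇒n16  ** P4@[71:73]
[74] read 'c'  n16⇒n2 ·f  ** P3@[73:74],P5@[74:74]
[75] read 'c'  n2⇒n11 ·f  ** P5@[75:75]
[76] read 'd'  n11⇒n1 ·f

Result: [[0,5],[2,7],[3,2],[8,7],[9,5],[11,7],[12,2],[13,7],[21,5],[24,3],[24,5],[26,0],[26,5],[28,7],[29,5],[30,5],[33,5],[37,1],[37,7],[38,5],[42,5],[46,1],[46,7],[47,5],[49,7],[50,2],[51,5],[55,5],[55,6],[58,7],[63,5],[63,6],[65,7],[66,5],[70,5],[73,4],[74,3],[74,5],[75,5]]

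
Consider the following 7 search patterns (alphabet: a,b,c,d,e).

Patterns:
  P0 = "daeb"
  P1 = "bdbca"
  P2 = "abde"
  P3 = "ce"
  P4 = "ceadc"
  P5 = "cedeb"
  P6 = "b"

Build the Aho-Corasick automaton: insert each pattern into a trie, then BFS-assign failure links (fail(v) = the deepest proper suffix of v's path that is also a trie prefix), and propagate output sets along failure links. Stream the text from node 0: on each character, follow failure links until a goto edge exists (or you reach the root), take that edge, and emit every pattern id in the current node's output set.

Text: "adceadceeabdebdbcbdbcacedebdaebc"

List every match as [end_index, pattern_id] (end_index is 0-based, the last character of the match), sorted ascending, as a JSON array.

Build automaton:
Trie nodes:
  0='ε' goto a→10 b→5 c→14 d→1
  1='d' goto a→2
  2='da' goto e→3
  3='dae' goto b→4
  4='daeb' goto ·  ←P0
  5='b' goto d→6  ←P6
  6='bd' goto b→7
  7='bdb' goto c→8
  8='bdbc' goto a→9
  9='bdbca' goto ·  ←P1
  10='a' goto b→11
  11='ab' goto d→12
  12='abd' goto e→13
  13='abde' goto ·  ←P2
  14='c' goto e→15
  15='ce' goto a→16 d→19  ←P3
  16='cea' goto d→17
  17='cead' goto c→18
  18='ceadc' goto ·  ←P4
  19='ced' goto e→20
  20='cede' goto b→21
  21='cedeb' goto ·  ←P5

BFS fail/out derivation:
  fail(1) 'd': from fail(0)=0 chase 'd': 0 ⇒ 0;  out=∅∪out(0)=∅
  fail(5) 'b': from fail(0)=0 chase 'b': 0 ⇒ 0;  out={6}∪out(0)={6}
  fail(10) 'a': from fail(0)=0 chase 'a': 0 ⇒ 0;  out=∅∪out(0)=∅
  fail(14) 'c': from fail(0)=0 chase 'c': 0 ⇒ 0;  out=∅∪out(0)=∅
  fail(2) 'da': from fail(1)=0 chase 'a': 0 ⇒ 10;  out=∅∪out(10)=∅
  fail(6) 'bd': from fail(5)=0 chase 'd': 0 ⇒ 1;  out=∅∪out(1)=∅
  fail(11) 'ab': from fail(10)=0 chase 'b': 0 ⇒ 5;  out=∅∪out(5)={6}
  fail(15) 'ce': from fail(14)=0 chase 'e': 0 ⇒ 0;  out={3}∪out(0)={3}
  fail(3) 'dae': from fail(2)=10 chase 'e': 10→0 ⇒ 0;  out=∅∪out(0)=∅
  fail(7) 'bdb': from fail(6)=1 chase 'b': 1→0 ⇒ 5;  out=∅∪out(5)={6}
  fail(12) 'abd': from fail(11)=5 chase 'd': 5 ⇒ 6;  out=∅∪out(6)=∅
  fail(16) 'cea': from fail(15)=0 chase 'a': 0 ⇒ 10;  out=∅∪out(10)=∅
  fail(19) 'ced': from fail(15)=0 chase 'd': 0 ⇒ 1;  out=∅∪out(1)=∅
  fail(4) 'daeb': from fail(3)=0 chase 'b': 0 ⇒ 5;  out={0}∪out(5)={0,6}
  fail(8) 'bdbc': from fail(7)=5 chase 'c': 5→0 ⇒ 14;  out=∅∪out(14)=∅
  fail(13) 'abde': from fail(12)=6 chase 'e': 6→1→0 ⇒ 0;  out={2}∪out(0)={2}
  fail(17) 'cead': from fail(16)=10 chase 'd': 10→0 ⇒ 1;  out=∅∪out(1)=∅
  fail(20) 'cede': from fail(19)=1 chase 'e': 1→0 ⇒ 0;  out=∅∪out(0)=∅
  fail(9) 'bdbca': from fail(8)=14 chase 'a': 14→0 ⇒ 10;  out={1}∪out(10)={1}
  fail(18) 'ceadc': from fail(17)=1 chase 'c': 1→0 ⇒ 14;  out={4}∪out(14)={4}
  fail(21) 'cedeb': from fail(20)=0 chase 'b': 0 ⇒ 5;  out={5}∪out(5)={5,6}

Text stream:
[0] read 'a'  n0⇒n10
[1] read 'd'  n10⇒n1 (via fail)
[2] read 'c'  n1⇒n14 (via fail)
[3] read 'e'  n14⇒n15  ** P3@[2:3]
[4] read 'a'  n15⇒n16
[5] read 'd'  n16⇒n17
[6] read 'c'  n17⇒n18  ** P4@[2:6]
[7] read 'e'  n18⇒n15 (via fail)  ** P3@[6:7]
[8] read 'e'  n15⇒n0 (via fail)
[9] read 'a'  n0⇒n10
[10] read 'b'  n10⇒n11  ** P6@[10:10]
[11] read 'd'  n11⇒n12
[12] read 'e'  n12⇒n13  ** P2@[9:12]
[13] read 'b'  n13⇒n5 (via fail)  ** P6@[13:13]
[14] read 'd'  n5⇒n6
[15] read 'b'  n6⇒n7  ** P6@[15:15]
[16] read 'c'  n7⇒n8
[17] read 'b'  n8⇒n5 (via fail)  ** P6@[17:17]
[18] read 'd'  n5⇒n6
[19] read 'b'  n6⇒n7  ** P6@[19:19]
[20] read 'c'  n7⇒n8
[21] read 'a'  n8⇒n9  ** P1@[17:21]
[22] read 'c'  n9⇒n14 (via fail)
[23] read 'e'  n14⇒n15  ** P3@[22:23]
[24] read 'd'  n15⇒n19
[25] read 'e'  n19⇒n20
[26] read 'b'  n20⇒n21  ** P5@[22:26],P6@[26:26]
[27] read 'd'  n21⇒n6 (via fail)
[28] read 'a'  n6⇒n2 (via fail)
[29] read 'e'  n2⇒n3
[30] read 'b'  n3⇒n4  ** P0@[27:30],P6@[30:30]
[31] read 'c'  n4⇒n14 (via fail)

Matches: [[3,3],[6,4],[7,3],[10,6],[12,2],[13,6],[15,6],[17,6],[19,6],[21,1],[23,3],[26,5],[26,6],[30,0],[30,6]]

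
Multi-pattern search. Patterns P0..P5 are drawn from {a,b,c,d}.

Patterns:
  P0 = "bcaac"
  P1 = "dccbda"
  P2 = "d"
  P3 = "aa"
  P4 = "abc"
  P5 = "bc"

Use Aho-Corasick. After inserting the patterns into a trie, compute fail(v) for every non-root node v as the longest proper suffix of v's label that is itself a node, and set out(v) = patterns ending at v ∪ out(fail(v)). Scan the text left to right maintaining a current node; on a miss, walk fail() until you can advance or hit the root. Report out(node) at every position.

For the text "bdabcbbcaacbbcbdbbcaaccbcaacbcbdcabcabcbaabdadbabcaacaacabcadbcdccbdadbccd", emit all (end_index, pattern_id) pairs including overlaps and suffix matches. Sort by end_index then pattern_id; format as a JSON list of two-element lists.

Construct AC machine:
Trie nodes:
  0='ε' goto a→12 b→1 d→6
  1='b' goto c→2
  2='bc' goto a→3  ←P5
  3='bca' goto a→4
  4='bcaa' goto c→5
  5='bcaac' goto ·  ←P0
  6='d' goto c→7  ←P2
  7='dc' goto c→8
  8='dcc' goto b→9
  9='dccb' goto d→10
  10='dccbd' goto a→11
  11='dccbda' goto ·  ←P1
  12='a' goto a→13 b→14
  13='aa' goto ·  ←P3
  14='ab' goto c→15
  15='abc' goto ·  ←P4

Failure links (BFS by depth):
  n1('b'): parent n0 fail=0; on 'b' 0 → fail=0;  out ∅∪∅=∅
  n6('d'): parent n0 fail=0; on 'd' 0 → fail=0;  out {2}∪∅={2}
  n12('a'): parent n0 fail=0; on 'a' 0 → fail=0;  out ∅∪∅=∅
  n2('bc'): parent n1 fail=0; on 'c' 0 → fail=0;  out {5}∪∅={5}
  n7('dc'): parent n6 fail=0; on 'c' 0 → fail=0;  out ∅∪∅=∅
  n13('aa'): parent n12 fail=0; on 'a' 0 → fail=12;  out {3}∪∅={3}
  n14('ab'): parent n12 fail=0; on 'b' 0 → fail=1;  out ∅∪∅=∅
  n3('bca'): parent n2 fail=0; on 'a' 0 → fail=12;  out ∅∪∅=∅
  n8('dcc'): parent n7 fail=0; on 'c' 0 → fail=0;  out ∅∪∅=∅
  n15('abc'): parent n14 fail=1; on 'c' 1 → fail=2;  out {4}∪{5}={4,5}
  n4('bcaa'): parent n3 fail=12; on 'a' 12 → fail=13;  out ∅∪{3}={3}
  n9('dccb'): parent n8 fail=0; on 'b' 0 → fail=1;  out ∅∪∅=∅
  n5('bcaac'): parent n4 fail=13; on 'c' 13→12→0 → fail=0;  out {0}∪∅={0}
  n10('dccbd'): parent n9 fail=1; on 'd' 1→0 → fail=6;  out ∅∪{2}={2}
  n11('dccbda'): parent n10 fail=6; on 'a' 6→0 → fail=12;  out {1}∪∅={1}

Text stream:
i=0 'b': node 0→1
i=1 'd': node 1→6 (via fail)  ** P2@[1:1]
i=2 'a': node 6→12 (via fail)
i=3 'b': node 12→14
i=4 'c': node 14→15  ** P4@[2:4],P5@[3:4]
i=5 'b': node 15→1 (via fail)
i=6 'b': node 1→1 (via fail)
i=7 'c': node 1→2  ** P5@[6:7]
i=8 'a': node 2→3
i=9 'a': node 3→4  ** P3@[8:9]
i=10 'c': node 4→5  ** P0@[6:10]
i=11 'b': node 5→1 (via fail)
i=12 'b': node 1→1 (via fail)
i=13 'c': node 1→2  ** P5@[12:13]
i=14 'b': node 2→1 (via fail)
i=15 'd': node 1→6 (via fail)  ** P2@[15:15]
i=16 'b': node 6→1 (via fail)
i=17 'b': node 1→1 (via fail)
i=18 'c': node 1→2  ** P5@[17:18]
i=19 'a': node 2→3
i=20 'a': node 3→4  ** P3@[19:20]
i=21 'c': node 4→5  ** P0@[17:21]
i=22 'c': node 5→0 (via fail)
i=23 'b': node 0→1
i=24 'c': node 1→2  ** P5@[23:24]
i=25 'a': node 2→3
i=26 'a': node 3→4  ** P3@[25:26]
i=27 'c': node 4→5  ** P0@[23:27]
i=28 'b': node 5→1 (via fail)
i=29 'c': node 1→2  ** P5@[28:29]
i=30 'b': node 2→1 (via fail)
i=31 'd': node 1→6 (via fail)  ** P2@[31:31]
i=32 'c': node 6→7
i=33 'a': node 7→12 (via fail)
i=34 'b': node 12→14
i=35 'c': node 14→15  ** P4@[33:35],P5@[34:35]
i=36 'a': node 15→3 (via fail)
i=37 'b': node 3→14 (via fail)
i=38 'c': node 14→15  ** P4@[36:38],P5@[37:38]
i=39 'b': node 15→1 (via fail)
i=40 'a': node 1→12 (via fail)
i=41 'a': node 12→13  ** P3@[40:41]
i=42 'b': node 13→14 (via fail)
i=43 'd': node 14→6 (via fail)  ** P2@[43:43]
i=44 'a': node 6→12 (via fail)
i=45 'd': node 12→6 (via fail)  ** P2@[45:45]
i=46 'b': node 6→1 (via fail)
i=47 'a': node 1→12 (via fail)
i=48 'b': node 12→14
i=49 'c': node 14→15  ** P4@[47:49],P5@[48:49]
i=50 'a': node 15→3 (via fail)
i=51 'a': node 3→4  ** P3@[50:51]
i=52 'c': node 4→5  ** P0@[48:52]
i=53 'a': node 5→12 (via fail)
i=54 'a': node 12→13  ** P3@[53:54]
i=55 'c': node 13→0 (via fail)
i=56 'a': node 0→12
i=57 'b': node 12→14
i=58 'c': node 14→15  ** P4@[56:58],P5@[57:58]
i=59 'a': node 15→3 (via fail)
i=60 'd': node 3→6 (via fail)  ** P2@[60:60]
i=61 'b': node 6→1 (via fail)
i=62 'c': node 1→2  ** P5@[61:62]
i=63 'd': node 2→6 (via fail)  ** P2@[63:63]
i=64 'c': node 6→7
i=65 'c': node 7→8
i=66 'b': node 8→9
i=67 'd': node 9→10  ** P2@[67:67]
i=68 'a': node 10→11  ** P1@[63:68]
i=69 'd': node 11→6 (via fail)  ** P2@[69:69]
i=70 'b': node 6→1 (via fail)
i=71 'c': node 1→2  ** P5@[70:71]
i=72 'c': node 2→0 (via fail)
i=73 'd': node 0→6  ** P2@[73:73]

All matches (sorted): [[1,2],[4,4],[4,5],[7,5],[9,3],[10,0],[13,5],[15,2],[18,5],[20,3],[21,0],[24,5],[26,3],[27,0],[29,5],[31,2],[35,4],[35,5],[38,4],[38,5],[41,3],[43,2],[45,2],[49,4],[49,5],[51,3],[52,0],[54,3],[58,4],[58,5],[60,2],[62,5],[63,2],[67,2],[68,1],[69,2],[71,5],[73,2]]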